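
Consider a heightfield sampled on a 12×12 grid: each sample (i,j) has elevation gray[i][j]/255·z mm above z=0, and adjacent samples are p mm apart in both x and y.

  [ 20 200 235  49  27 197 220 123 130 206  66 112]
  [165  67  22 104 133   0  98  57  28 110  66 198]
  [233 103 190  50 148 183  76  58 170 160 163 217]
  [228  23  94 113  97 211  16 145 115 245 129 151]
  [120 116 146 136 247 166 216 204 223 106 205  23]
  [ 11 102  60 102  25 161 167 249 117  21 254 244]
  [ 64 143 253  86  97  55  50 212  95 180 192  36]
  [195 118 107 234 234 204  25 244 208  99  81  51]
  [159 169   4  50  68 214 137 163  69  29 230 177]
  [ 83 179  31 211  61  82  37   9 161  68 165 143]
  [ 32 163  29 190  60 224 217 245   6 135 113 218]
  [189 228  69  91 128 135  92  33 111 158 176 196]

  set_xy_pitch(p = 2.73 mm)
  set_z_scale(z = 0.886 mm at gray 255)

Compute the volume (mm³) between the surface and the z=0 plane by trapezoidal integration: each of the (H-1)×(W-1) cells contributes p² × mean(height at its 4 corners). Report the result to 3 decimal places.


height_mm = gray/255 × 0.886; cell vol = 2.73² × mean(4 corners)
unit = 2.73² × 0.886 / (4×255) = 0.00647379 mm³ per gray-sum
row 0: Σ corner-gray over 11 cells = 4771  → 30.8865
row 1: Σ corner-gray over 11 cells = 4785  → 30.9771
row 2: Σ corner-gray over 11 cells = 5807  → 37.5933
row 3: Σ corner-gray over 11 cells = 6428  → 41.6135
row 4: Σ corner-gray over 11 cells = 6444  → 41.7171
row 5: Σ corner-gray over 11 cells = 5597  → 36.2338
row 6: Σ corner-gray over 11 cells = 6180  → 40.0080
row 7: Σ corner-gray over 11 cells = 5956  → 38.5579
row 8: Σ corner-gray over 11 cells = 4836  → 31.3073
row 9: Σ corner-gray over 11 cells = 5248  → 33.9745
row 10: Σ corner-gray over 11 cells = 5841  → 37.8134
Σ rows: total corner-gray = 61893  → 400.6825 mm³

400.683


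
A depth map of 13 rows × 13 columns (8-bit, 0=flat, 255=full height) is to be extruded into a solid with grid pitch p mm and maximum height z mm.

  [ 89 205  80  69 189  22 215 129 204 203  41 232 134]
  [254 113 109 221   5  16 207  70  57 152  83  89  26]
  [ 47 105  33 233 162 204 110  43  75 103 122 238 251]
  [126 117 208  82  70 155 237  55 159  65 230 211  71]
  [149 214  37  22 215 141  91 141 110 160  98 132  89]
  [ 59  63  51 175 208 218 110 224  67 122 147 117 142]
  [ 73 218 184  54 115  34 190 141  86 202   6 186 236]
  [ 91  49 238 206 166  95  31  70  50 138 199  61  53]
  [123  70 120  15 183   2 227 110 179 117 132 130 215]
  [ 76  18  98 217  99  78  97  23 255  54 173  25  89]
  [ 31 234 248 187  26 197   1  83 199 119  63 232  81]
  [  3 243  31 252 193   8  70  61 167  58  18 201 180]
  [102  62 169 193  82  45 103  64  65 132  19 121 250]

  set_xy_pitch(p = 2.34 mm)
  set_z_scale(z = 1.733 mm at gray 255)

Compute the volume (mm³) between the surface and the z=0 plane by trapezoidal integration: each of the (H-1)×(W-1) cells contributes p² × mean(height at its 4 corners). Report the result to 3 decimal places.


659.863

height_mm = gray/255 × 1.733; cell vol = 2.34² × mean(4 corners)
unit = 2.34² × 1.733 / (4×255) = 0.00930315 mm³ per gray-sum
row 0: Σ corner-gray over 12 cells = 5925  → 55.1212
row 1: Σ corner-gray over 12 cells = 5678  → 52.8233
row 2: Σ corner-gray over 12 cells = 6529  → 60.7403
row 3: Σ corner-gray over 12 cells = 6335  → 58.9355
row 4: Σ corner-gray over 12 cells = 6165  → 57.3539
row 5: Σ corner-gray over 12 cells = 6346  → 59.0378
row 6: Σ corner-gray over 12 cells = 5891  → 54.8049
row 7: Σ corner-gray over 12 cells = 5658  → 52.6372
row 8: Σ corner-gray over 12 cells = 5347  → 49.7440
row 9: Σ corner-gray over 12 cells = 5729  → 53.2978
row 10: Σ corner-gray over 12 cells = 6077  → 56.5353
row 11: Σ corner-gray over 12 cells = 5249  → 48.8322
Σ rows: total corner-gray = 70929  → 659.8633 mm³


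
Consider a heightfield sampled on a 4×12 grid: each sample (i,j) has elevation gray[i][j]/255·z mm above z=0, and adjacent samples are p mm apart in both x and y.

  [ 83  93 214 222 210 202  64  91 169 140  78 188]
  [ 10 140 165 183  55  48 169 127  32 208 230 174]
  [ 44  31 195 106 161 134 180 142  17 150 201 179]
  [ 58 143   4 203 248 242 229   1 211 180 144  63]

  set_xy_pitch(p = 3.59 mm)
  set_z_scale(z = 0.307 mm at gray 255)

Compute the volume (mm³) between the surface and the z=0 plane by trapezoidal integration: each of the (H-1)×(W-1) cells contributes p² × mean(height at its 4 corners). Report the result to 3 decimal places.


70.126

height_mm = gray/255 × 0.307; cell vol = 3.59² × mean(4 corners)
unit = 3.59² × 0.307 / (4×255) = 0.00387907 mm³ per gray-sum
row 0: Σ corner-gray over 11 cells = 6135  → 23.7981
row 1: Σ corner-gray over 11 cells = 5755  → 22.3240
row 2: Σ corner-gray over 11 cells = 6188  → 24.0037
Σ rows: total corner-gray = 18078  → 70.1257 mm³


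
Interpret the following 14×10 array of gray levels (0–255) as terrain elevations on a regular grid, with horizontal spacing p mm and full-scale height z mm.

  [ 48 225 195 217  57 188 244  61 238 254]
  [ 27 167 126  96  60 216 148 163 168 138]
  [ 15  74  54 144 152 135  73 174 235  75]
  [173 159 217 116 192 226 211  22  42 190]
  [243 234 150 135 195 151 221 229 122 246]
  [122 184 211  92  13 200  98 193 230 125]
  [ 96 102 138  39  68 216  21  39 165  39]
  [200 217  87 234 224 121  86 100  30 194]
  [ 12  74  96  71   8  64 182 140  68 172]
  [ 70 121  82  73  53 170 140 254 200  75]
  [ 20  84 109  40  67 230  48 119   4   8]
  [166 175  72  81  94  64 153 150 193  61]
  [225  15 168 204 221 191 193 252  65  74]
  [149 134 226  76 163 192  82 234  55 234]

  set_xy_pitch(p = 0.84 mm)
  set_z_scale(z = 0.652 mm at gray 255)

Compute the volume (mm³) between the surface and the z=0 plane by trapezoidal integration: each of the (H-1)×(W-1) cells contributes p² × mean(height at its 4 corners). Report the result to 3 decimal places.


height_mm = gray/255 × 0.652; cell vol = 0.84² × mean(4 corners)
unit = 0.84² × 0.652 / (4×255) = 0.000451031 mm³ per gray-sum
row 0: Σ corner-gray over 9 cells = 5605  → 2.5280
row 1: Σ corner-gray over 9 cells = 4625  → 2.0860
row 2: Σ corner-gray over 9 cells = 4905  → 2.2123
row 3: Σ corner-gray over 9 cells = 6096  → 2.7495
row 4: Σ corner-gray over 9 cells = 6052  → 2.7296
row 5: Σ corner-gray over 9 cells = 4400  → 1.9845
row 6: Σ corner-gray over 9 cells = 4303  → 1.9408
row 7: Σ corner-gray over 9 cells = 4182  → 1.8862
row 8: Σ corner-gray over 9 cells = 3921  → 1.7685
row 9: Σ corner-gray over 9 cells = 3761  → 1.6963
row 10: Σ corner-gray over 9 cells = 3621  → 1.6332
row 11: Σ corner-gray over 9 cells = 5108  → 2.3039
row 12: Σ corner-gray over 9 cells = 5624  → 2.5366
Σ rows: total corner-gray = 62203  → 28.0555 mm³

28.055


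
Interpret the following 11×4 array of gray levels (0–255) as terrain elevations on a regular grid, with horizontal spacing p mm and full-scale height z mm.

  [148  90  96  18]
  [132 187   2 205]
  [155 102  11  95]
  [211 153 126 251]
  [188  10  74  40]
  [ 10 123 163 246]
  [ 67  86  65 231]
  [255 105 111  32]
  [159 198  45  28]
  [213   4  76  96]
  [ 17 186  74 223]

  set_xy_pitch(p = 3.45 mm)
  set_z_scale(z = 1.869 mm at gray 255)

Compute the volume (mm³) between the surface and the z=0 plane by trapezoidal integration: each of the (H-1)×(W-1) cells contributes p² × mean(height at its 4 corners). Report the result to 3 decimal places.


height_mm = gray/255 × 1.869; cell vol = 3.45² × mean(4 corners)
unit = 3.45² × 1.869 / (4×255) = 0.0218096 mm³ per gray-sum
row 0: Σ corner-gray over 3 cells = 1253  → 27.3274
row 1: Σ corner-gray over 3 cells = 1191  → 25.9752
row 2: Σ corner-gray over 3 cells = 1496  → 32.6271
row 3: Σ corner-gray over 3 cells = 1416  → 30.8824
row 4: Σ corner-gray over 3 cells = 1224  → 26.6949
row 5: Σ corner-gray over 3 cells = 1428  → 31.1441
row 6: Σ corner-gray over 3 cells = 1319  → 28.7668
row 7: Σ corner-gray over 3 cells = 1392  → 30.3589
row 8: Σ corner-gray over 3 cells = 1142  → 24.9065
row 9: Σ corner-gray over 3 cells = 1229  → 26.8040
Σ rows: total corner-gray = 13090  → 285.4874 mm³

285.487


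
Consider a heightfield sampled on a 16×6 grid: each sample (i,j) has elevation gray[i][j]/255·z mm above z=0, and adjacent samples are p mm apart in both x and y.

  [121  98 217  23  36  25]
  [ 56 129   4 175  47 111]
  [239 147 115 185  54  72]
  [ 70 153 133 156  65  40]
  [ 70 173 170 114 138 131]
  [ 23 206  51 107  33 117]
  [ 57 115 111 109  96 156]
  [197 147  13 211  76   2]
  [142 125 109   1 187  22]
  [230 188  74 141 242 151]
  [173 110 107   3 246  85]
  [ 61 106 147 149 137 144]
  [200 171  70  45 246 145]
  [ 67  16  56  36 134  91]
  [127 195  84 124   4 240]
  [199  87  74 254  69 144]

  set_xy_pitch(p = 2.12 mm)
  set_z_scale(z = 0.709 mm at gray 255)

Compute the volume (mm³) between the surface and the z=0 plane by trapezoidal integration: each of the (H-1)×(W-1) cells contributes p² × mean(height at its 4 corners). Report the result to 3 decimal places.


108.051

height_mm = gray/255 × 0.709; cell vol = 2.12² × mean(4 corners)
unit = 2.12² × 0.709 / (4×255) = 0.00312405 mm³ per gray-sum
row 0: Σ corner-gray over 5 cells = 1771  → 5.5327
row 1: Σ corner-gray over 5 cells = 2190  → 6.8417
row 2: Σ corner-gray over 5 cells = 2437  → 7.6133
row 3: Σ corner-gray over 5 cells = 2515  → 7.8570
row 4: Σ corner-gray over 5 cells = 2325  → 7.2634
row 5: Σ corner-gray over 5 cells = 2009  → 6.2762
row 6: Σ corner-gray over 5 cells = 2168  → 6.7729
row 7: Σ corner-gray over 5 cells = 2101  → 6.5636
row 8: Σ corner-gray over 5 cells = 2679  → 8.3693
row 9: Σ corner-gray over 5 cells = 2861  → 8.9379
row 10: Σ corner-gray over 5 cells = 2473  → 7.7258
row 11: Σ corner-gray over 5 cells = 2692  → 8.4099
row 12: Σ corner-gray over 5 cells = 2051  → 6.4074
row 13: Σ corner-gray over 5 cells = 1823  → 5.6951
row 14: Σ corner-gray over 5 cells = 2492  → 7.7851
Σ rows: total corner-gray = 34587  → 108.0515 mm³


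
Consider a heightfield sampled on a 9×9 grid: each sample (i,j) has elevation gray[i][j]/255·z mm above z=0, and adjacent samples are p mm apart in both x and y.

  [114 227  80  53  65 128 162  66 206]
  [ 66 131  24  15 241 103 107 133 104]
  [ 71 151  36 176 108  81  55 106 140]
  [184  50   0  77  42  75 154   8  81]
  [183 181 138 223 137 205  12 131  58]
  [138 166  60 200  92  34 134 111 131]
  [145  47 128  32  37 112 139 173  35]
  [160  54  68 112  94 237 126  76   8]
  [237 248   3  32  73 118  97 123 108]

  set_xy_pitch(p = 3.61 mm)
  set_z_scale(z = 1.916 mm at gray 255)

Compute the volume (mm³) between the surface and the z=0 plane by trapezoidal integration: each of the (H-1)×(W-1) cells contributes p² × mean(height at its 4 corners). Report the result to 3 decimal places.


664.654

height_mm = gray/255 × 1.916; cell vol = 3.61² × mean(4 corners)
unit = 3.61² × 1.916 / (4×255) = 0.0244799 mm³ per gray-sum
row 0: Σ corner-gray over 8 cells = 3560  → 87.1485
row 1: Σ corner-gray over 8 cells = 3315  → 81.1509
row 2: Σ corner-gray over 8 cells = 2714  → 66.4385
row 3: Σ corner-gray over 8 cells = 3372  → 82.5462
row 4: Σ corner-gray over 8 cells = 4158  → 101.7874
row 5: Σ corner-gray over 8 cells = 3379  → 82.7176
row 6: Σ corner-gray over 8 cells = 3218  → 78.7763
row 7: Σ corner-gray over 8 cells = 3435  → 84.0885
Σ rows: total corner-gray = 27151  → 664.6539 mm³


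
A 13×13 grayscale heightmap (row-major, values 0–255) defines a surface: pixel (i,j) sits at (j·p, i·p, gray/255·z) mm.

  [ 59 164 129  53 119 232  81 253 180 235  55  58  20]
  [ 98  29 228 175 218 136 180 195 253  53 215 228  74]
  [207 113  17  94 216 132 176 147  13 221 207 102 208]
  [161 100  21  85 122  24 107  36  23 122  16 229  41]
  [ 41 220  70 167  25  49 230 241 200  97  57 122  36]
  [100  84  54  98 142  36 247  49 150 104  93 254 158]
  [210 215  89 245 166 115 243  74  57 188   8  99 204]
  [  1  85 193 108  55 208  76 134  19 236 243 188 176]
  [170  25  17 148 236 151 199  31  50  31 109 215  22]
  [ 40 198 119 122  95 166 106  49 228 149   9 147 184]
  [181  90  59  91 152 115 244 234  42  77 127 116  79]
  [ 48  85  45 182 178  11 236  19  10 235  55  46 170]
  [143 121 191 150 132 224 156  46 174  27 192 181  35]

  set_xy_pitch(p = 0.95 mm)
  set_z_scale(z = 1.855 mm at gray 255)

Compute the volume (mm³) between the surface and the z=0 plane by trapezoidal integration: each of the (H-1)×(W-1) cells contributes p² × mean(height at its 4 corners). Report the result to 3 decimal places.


118.570

height_mm = gray/255 × 1.855; cell vol = 0.95² × mean(4 corners)
unit = 0.95² × 1.855 / (4×255) = 0.00164131 mm³ per gray-sum
row 0: Σ corner-gray over 12 cells = 7189  → 11.7994
row 1: Σ corner-gray over 12 cells = 7283  → 11.9537
row 2: Σ corner-gray over 12 cells = 5263  → 8.6382
row 3: Σ corner-gray over 12 cells = 5005  → 8.2148
row 4: Σ corner-gray over 12 cells = 5913  → 9.7051
row 5: Σ corner-gray over 12 cells = 6292  → 10.3271
row 6: Σ corner-gray over 12 cells = 6679  → 10.9623
row 7: Σ corner-gray over 12 cells = 5883  → 9.6558
row 8: Σ corner-gray over 12 cells = 5616  → 9.2176
row 9: Σ corner-gray over 12 cells = 5954  → 9.7724
row 10: Σ corner-gray over 12 cells = 5376  → 8.8237
row 11: Σ corner-gray over 12 cells = 5788  → 9.4999
Σ rows: total corner-gray = 72241  → 118.5700 mm³


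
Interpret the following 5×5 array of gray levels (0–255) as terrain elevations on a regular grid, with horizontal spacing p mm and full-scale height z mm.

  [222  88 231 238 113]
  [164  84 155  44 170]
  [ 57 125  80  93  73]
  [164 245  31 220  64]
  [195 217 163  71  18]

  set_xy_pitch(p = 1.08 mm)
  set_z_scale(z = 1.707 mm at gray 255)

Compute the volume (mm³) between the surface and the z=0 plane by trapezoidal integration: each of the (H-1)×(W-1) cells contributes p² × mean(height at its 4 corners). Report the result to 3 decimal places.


16.116

height_mm = gray/255 × 1.707; cell vol = 1.08² × mean(4 corners)
unit = 1.08² × 1.707 / (4×255) = 0.001952 mm³ per gray-sum
row 0: Σ corner-gray over 4 cells = 2349  → 4.5853
row 1: Σ corner-gray over 4 cells = 1626  → 3.1740
row 2: Σ corner-gray over 4 cells = 1946  → 3.7986
row 3: Σ corner-gray over 4 cells = 2335  → 4.5579
Σ rows: total corner-gray = 8256  → 16.1158 mm³


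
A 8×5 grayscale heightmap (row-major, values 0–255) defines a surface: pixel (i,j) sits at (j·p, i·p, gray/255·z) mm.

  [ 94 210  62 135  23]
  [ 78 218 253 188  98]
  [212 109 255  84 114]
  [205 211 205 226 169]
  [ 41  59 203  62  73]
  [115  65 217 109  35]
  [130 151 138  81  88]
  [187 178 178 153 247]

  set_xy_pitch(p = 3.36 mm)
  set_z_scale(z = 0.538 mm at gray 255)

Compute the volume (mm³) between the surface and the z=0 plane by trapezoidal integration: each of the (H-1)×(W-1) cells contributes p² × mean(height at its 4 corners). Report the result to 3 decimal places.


height_mm = gray/255 × 0.538; cell vol = 3.36² × mean(4 corners)
unit = 3.36² × 0.538 / (4×255) = 0.00595471 mm³ per gray-sum
row 0: Σ corner-gray over 4 cells = 2425  → 14.4402
row 1: Σ corner-gray over 4 cells = 2716  → 16.1730
row 2: Σ corner-gray over 4 cells = 2880  → 17.1496
row 3: Σ corner-gray over 4 cells = 2420  → 14.4104
row 4: Σ corner-gray over 4 cells = 1694  → 10.0873
row 5: Σ corner-gray over 4 cells = 1890  → 11.2544
row 6: Σ corner-gray over 4 cells = 2410  → 14.3509
Σ rows: total corner-gray = 16435  → 97.8657 mm³

97.866


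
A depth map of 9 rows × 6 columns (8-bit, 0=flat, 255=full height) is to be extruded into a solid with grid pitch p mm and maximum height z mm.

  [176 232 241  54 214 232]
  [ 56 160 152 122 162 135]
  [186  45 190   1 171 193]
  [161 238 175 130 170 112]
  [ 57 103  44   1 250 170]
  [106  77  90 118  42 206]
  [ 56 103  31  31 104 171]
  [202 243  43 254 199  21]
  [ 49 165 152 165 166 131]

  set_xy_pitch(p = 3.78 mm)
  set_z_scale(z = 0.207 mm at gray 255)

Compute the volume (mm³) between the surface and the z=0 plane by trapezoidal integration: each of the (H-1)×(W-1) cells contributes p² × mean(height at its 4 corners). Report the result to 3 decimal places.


height_mm = gray/255 × 0.207; cell vol = 3.78² × mean(4 corners)
unit = 3.78² × 0.207 / (4×255) = 0.0028997 mm³ per gray-sum
row 0: Σ corner-gray over 5 cells = 3273  → 9.4907
row 1: Σ corner-gray over 5 cells = 2576  → 7.4696
row 2: Σ corner-gray over 5 cells = 2892  → 8.3859
row 3: Σ corner-gray over 5 cells = 2722  → 7.8930
row 4: Σ corner-gray over 5 cells = 1989  → 5.7675
row 5: Σ corner-gray over 5 cells = 1731  → 5.0194
row 6: Σ corner-gray over 5 cells = 2466  → 7.1507
row 7: Σ corner-gray over 5 cells = 3177  → 9.2124
Σ rows: total corner-gray = 20826  → 60.3893 mm³

60.389


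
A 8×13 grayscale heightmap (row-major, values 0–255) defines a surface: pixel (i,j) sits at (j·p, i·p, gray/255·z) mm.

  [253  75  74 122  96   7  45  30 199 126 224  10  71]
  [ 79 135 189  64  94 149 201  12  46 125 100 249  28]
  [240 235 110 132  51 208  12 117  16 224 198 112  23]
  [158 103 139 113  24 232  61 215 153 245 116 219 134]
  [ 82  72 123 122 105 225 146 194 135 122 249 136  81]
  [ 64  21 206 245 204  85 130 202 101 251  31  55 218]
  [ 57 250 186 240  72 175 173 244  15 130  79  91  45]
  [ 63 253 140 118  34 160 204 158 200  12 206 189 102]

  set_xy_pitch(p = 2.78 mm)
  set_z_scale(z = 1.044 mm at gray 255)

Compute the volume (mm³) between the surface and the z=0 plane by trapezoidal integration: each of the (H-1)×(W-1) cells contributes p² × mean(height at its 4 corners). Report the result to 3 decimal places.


356.966

height_mm = gray/255 × 1.044; cell vol = 2.78² × mean(4 corners)
unit = 2.78² × 1.044 / (4×255) = 0.00791024 mm³ per gray-sum
row 0: Σ corner-gray over 12 cells = 5175  → 40.9355
row 1: Σ corner-gray over 12 cells = 5928  → 46.8919
row 2: Σ corner-gray over 12 cells = 6625  → 52.4054
row 3: Σ corner-gray over 12 cells = 6953  → 54.9999
row 4: Σ corner-gray over 12 cells = 6765  → 53.5128
row 5: Σ corner-gray over 12 cells = 6756  → 53.4416
row 6: Σ corner-gray over 12 cells = 6925  → 54.7784
Σ rows: total corner-gray = 45127  → 356.9656 mm³


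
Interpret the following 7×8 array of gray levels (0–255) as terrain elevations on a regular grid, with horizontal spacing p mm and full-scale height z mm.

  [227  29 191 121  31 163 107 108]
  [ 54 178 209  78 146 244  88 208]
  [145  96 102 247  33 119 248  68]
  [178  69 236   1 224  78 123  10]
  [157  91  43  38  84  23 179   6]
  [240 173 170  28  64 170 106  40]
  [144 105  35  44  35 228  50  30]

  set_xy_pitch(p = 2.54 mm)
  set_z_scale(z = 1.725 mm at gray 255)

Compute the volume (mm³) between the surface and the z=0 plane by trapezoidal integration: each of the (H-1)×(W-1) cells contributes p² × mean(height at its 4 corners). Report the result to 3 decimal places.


215.499

height_mm = gray/255 × 1.725; cell vol = 2.54² × mean(4 corners)
unit = 2.54² × 1.725 / (4×255) = 0.0109108 mm³ per gray-sum
row 0: Σ corner-gray over 7 cells = 3767  → 41.1010
row 1: Σ corner-gray over 7 cells = 4051  → 44.1996
row 2: Σ corner-gray over 7 cells = 3553  → 38.7661
row 3: Σ corner-gray over 7 cells = 2729  → 29.7756
row 4: Σ corner-gray over 7 cells = 2781  → 30.3429
row 5: Σ corner-gray over 7 cells = 2870  → 31.3140
Σ rows: total corner-gray = 19751  → 215.4991 mm³


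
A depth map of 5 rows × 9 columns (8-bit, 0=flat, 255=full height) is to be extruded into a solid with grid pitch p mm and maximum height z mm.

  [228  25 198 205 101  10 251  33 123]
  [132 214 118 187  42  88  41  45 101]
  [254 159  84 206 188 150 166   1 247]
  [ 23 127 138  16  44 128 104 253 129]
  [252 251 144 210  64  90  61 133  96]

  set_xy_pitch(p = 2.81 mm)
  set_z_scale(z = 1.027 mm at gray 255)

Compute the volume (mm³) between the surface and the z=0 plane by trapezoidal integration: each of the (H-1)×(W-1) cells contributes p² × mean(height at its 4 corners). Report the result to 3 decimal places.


height_mm = gray/255 × 1.027; cell vol = 2.81² × mean(4 corners)
unit = 2.81² × 1.027 / (4×255) = 0.00795029 mm³ per gray-sum
row 0: Σ corner-gray over 8 cells = 3700  → 29.4161
row 1: Σ corner-gray over 8 cells = 4112  → 32.6916
row 2: Σ corner-gray over 8 cells = 4181  → 33.2402
row 3: Σ corner-gray over 8 cells = 4026  → 32.0079
Σ rows: total corner-gray = 16019  → 127.3557 mm³

127.356


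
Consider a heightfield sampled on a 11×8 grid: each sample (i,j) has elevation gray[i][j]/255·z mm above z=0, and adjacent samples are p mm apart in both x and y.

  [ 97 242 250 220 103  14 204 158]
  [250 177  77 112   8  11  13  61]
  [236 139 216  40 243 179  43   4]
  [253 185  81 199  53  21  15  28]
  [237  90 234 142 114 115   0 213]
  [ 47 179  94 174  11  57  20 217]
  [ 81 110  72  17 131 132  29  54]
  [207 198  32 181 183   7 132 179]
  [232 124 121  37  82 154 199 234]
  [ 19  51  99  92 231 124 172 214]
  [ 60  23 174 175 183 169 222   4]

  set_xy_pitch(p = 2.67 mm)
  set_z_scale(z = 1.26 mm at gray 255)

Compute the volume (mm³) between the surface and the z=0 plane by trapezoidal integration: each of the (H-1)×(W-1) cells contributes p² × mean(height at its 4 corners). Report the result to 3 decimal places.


height_mm = gray/255 × 1.26; cell vol = 2.67² × mean(4 corners)
unit = 2.67² × 1.26 / (4×255) = 0.00880629 mm³ per gray-sum
row 0: Σ corner-gray over 7 cells = 3428  → 30.1880
row 1: Σ corner-gray over 7 cells = 3067  → 27.0089
row 2: Σ corner-gray over 7 cells = 3349  → 29.4923
row 3: Σ corner-gray over 7 cells = 3229  → 28.4355
row 4: Σ corner-gray over 7 cells = 3174  → 27.9512
row 5: Σ corner-gray over 7 cells = 2451  → 21.5842
row 6: Σ corner-gray over 7 cells = 2969  → 26.1459
row 7: Σ corner-gray over 7 cells = 3752  → 33.0412
row 8: Σ corner-gray over 7 cells = 3671  → 32.3279
row 9: Σ corner-gray over 7 cells = 3727  → 32.8210
Σ rows: total corner-gray = 32817  → 288.9960 mm³

288.996


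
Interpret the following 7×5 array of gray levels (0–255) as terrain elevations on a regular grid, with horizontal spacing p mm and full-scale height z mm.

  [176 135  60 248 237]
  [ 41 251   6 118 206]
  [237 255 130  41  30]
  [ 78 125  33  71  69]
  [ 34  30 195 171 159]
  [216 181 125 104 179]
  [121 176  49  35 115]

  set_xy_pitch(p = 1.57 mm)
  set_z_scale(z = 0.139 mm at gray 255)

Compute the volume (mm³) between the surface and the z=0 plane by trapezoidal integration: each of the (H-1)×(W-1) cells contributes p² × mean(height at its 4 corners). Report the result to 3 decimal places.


height_mm = gray/255 × 0.139; cell vol = 1.57² × mean(4 corners)
unit = 1.57² × 0.139 / (4×255) = 0.000335903 mm³ per gray-sum
row 0: Σ corner-gray over 4 cells = 2296  → 0.7712
row 1: Σ corner-gray over 4 cells = 2116  → 0.7108
row 2: Σ corner-gray over 4 cells = 1724  → 0.5791
row 3: Σ corner-gray over 4 cells = 1590  → 0.5341
row 4: Σ corner-gray over 4 cells = 2200  → 0.7390
row 5: Σ corner-gray over 4 cells = 1971  → 0.6621
Σ rows: total corner-gray = 11897  → 3.9962 mm³

3.996


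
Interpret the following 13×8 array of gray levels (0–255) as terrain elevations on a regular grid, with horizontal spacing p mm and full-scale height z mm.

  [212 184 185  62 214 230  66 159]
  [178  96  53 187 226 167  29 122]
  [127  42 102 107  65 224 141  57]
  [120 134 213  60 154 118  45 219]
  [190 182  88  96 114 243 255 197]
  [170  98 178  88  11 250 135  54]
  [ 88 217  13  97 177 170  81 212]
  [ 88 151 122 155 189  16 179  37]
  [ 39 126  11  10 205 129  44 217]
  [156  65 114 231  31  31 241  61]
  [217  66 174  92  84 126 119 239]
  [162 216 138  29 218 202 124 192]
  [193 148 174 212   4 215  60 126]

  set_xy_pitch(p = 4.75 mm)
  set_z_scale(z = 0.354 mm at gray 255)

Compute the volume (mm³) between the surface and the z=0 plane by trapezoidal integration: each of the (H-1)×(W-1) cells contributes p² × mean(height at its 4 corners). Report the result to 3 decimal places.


height_mm = gray/255 × 0.354; cell vol = 4.75² × mean(4 corners)
unit = 4.75² × 0.354 / (4×255) = 0.00783051 mm³ per gray-sum
row 0: Σ corner-gray over 7 cells = 4069  → 31.8624
row 1: Σ corner-gray over 7 cells = 3362  → 26.3262
row 2: Σ corner-gray over 7 cells = 3333  → 26.0991
row 3: Σ corner-gray over 7 cells = 4130  → 32.3400
row 4: Σ corner-gray over 7 cells = 4087  → 32.0033
row 5: Σ corner-gray over 7 cells = 3554  → 27.8296
row 6: Σ corner-gray over 7 cells = 3559  → 27.8688
row 7: Σ corner-gray over 7 cells = 3055  → 23.9222
row 8: Σ corner-gray over 7 cells = 2949  → 23.0922
row 9: Σ corner-gray over 7 cells = 3421  → 26.7882
row 10: Σ corner-gray over 7 cells = 3986  → 31.2124
row 11: Σ corner-gray over 7 cells = 4153  → 32.5201
Σ rows: total corner-gray = 43658  → 341.8646 mm³

341.865


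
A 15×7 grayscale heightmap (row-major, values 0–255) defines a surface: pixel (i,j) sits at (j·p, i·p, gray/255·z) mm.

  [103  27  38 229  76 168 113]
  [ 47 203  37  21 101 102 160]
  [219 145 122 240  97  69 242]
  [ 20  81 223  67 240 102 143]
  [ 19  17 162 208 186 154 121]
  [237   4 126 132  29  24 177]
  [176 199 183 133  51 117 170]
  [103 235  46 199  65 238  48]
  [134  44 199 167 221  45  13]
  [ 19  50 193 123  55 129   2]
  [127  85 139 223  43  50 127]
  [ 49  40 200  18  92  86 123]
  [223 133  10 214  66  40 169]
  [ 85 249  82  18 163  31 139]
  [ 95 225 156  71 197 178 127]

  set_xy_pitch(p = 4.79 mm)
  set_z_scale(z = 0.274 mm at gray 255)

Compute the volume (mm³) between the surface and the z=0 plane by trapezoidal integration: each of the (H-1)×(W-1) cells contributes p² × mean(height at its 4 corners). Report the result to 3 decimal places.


height_mm = gray/255 × 0.274; cell vol = 4.79² × mean(4 corners)
unit = 4.79² × 0.274 / (4×255) = 0.00616342 mm³ per gray-sum
row 0: Σ corner-gray over 6 cells = 2427  → 14.9586
row 1: Σ corner-gray over 6 cells = 2942  → 18.1328
row 2: Σ corner-gray over 6 cells = 3396  → 20.9310
row 3: Σ corner-gray over 6 cells = 3183  → 19.6182
row 4: Σ corner-gray over 6 cells = 2638  → 16.2591
row 5: Σ corner-gray over 6 cells = 2756  → 16.9864
row 6: Σ corner-gray over 6 cells = 3429  → 21.1344
row 7: Σ corner-gray over 6 cells = 3216  → 19.8215
row 8: Σ corner-gray over 6 cells = 2620  → 16.1481
row 9: Σ corner-gray over 6 cells = 2455  → 15.1312
row 10: Σ corner-gray over 6 cells = 2378  → 14.6566
row 11: Σ corner-gray over 6 cells = 2362  → 14.5580
row 12: Σ corner-gray over 6 cells = 2628  → 16.1975
row 13: Σ corner-gray over 6 cells = 3186  → 19.6366
Σ rows: total corner-gray = 39616  → 244.1699 mm³

244.170


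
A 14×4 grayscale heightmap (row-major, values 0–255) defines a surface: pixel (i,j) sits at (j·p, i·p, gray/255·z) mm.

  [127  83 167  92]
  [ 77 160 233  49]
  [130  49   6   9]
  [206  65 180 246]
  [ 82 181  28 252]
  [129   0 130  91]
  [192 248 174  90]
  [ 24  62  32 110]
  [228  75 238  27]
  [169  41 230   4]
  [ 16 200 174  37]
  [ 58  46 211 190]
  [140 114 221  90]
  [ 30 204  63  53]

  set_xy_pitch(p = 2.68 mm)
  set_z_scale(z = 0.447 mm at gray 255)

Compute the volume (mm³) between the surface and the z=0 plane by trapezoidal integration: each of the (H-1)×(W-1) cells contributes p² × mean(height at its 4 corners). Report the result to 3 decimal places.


59.867

height_mm = gray/255 × 0.447; cell vol = 2.68² × mean(4 corners)
unit = 2.68² × 0.447 / (4×255) = 0.00314758 mm³ per gray-sum
row 0: Σ corner-gray over 3 cells = 1631  → 5.1337
row 1: Σ corner-gray over 3 cells = 1161  → 3.6543
row 2: Σ corner-gray over 3 cells = 1191  → 3.7488
row 3: Σ corner-gray over 3 cells = 1694  → 5.3320
row 4: Σ corner-gray over 3 cells = 1232  → 3.8778
row 5: Σ corner-gray over 3 cells = 1606  → 5.0550
row 6: Σ corner-gray over 3 cells = 1448  → 4.5577
row 7: Σ corner-gray over 3 cells = 1203  → 3.7865
row 8: Σ corner-gray over 3 cells = 1596  → 5.0235
row 9: Σ corner-gray over 3 cells = 1516  → 4.7717
row 10: Σ corner-gray over 3 cells = 1563  → 4.9197
row 11: Σ corner-gray over 3 cells = 1662  → 5.2313
row 12: Σ corner-gray over 3 cells = 1517  → 4.7749
Σ rows: total corner-gray = 19020  → 59.8670 mm³


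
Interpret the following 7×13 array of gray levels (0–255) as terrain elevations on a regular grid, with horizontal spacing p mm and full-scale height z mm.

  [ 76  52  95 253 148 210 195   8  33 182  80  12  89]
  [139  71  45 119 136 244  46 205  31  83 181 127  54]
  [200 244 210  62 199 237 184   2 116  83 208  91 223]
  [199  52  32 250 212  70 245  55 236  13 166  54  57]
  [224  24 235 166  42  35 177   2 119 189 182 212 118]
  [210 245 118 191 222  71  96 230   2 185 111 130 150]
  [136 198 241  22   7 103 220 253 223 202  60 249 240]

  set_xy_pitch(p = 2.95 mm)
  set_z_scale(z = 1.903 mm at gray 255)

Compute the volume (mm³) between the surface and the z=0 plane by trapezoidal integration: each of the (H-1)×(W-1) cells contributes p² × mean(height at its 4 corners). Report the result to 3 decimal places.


height_mm = gray/255 × 1.903; cell vol = 2.95² × mean(4 corners)
unit = 2.95² × 1.903 / (4×255) = 0.0162361 mm³ per gray-sum
row 0: Σ corner-gray over 12 cells = 5470  → 88.8117
row 1: Σ corner-gray over 12 cells = 6464  → 104.9504
row 2: Σ corner-gray over 12 cells = 6721  → 109.1231
row 3: Σ corner-gray over 12 cells = 6134  → 99.5925
row 4: Σ corner-gray over 12 cells = 6670  → 108.2950
row 5: Σ corner-gray over 12 cells = 7494  → 121.6736
Σ rows: total corner-gray = 38953  → 632.4462 mm³

632.446


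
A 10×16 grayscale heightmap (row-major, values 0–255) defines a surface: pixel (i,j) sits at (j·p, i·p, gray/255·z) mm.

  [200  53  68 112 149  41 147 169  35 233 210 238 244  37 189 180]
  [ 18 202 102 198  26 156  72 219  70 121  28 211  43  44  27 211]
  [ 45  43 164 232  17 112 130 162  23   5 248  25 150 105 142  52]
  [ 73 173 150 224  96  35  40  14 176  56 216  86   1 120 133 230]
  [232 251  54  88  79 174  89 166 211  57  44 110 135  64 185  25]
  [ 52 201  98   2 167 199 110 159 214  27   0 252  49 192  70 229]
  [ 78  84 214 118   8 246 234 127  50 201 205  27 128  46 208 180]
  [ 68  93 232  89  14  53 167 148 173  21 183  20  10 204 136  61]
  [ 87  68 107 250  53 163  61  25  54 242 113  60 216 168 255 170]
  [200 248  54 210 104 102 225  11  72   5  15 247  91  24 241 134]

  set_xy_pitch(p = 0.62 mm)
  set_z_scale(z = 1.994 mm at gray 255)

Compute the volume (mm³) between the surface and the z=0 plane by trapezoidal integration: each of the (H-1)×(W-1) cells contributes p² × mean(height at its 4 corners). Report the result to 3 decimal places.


height_mm = gray/255 × 1.994; cell vol = 0.62² × mean(4 corners)
unit = 0.62² × 1.994 / (4×255) = 0.000751464 mm³ per gray-sum
row 0: Σ corner-gray over 15 cells = 7497  → 5.6337
row 1: Σ corner-gray over 15 cells = 6480  → 4.8695
row 2: Σ corner-gray over 15 cells = 6556  → 4.9266
row 3: Σ corner-gray over 15 cells = 7014  → 5.2708
row 4: Σ corner-gray over 15 cells = 7432  → 5.5849
row 5: Σ corner-gray over 15 cells = 7811  → 5.8697
row 6: Σ corner-gray over 15 cells = 7265  → 5.4594
row 7: Σ corner-gray over 15 cells = 7142  → 5.3670
row 8: Σ corner-gray over 15 cells = 7559  → 5.6803
Σ rows: total corner-gray = 64756  → 48.6618 mm³

48.662


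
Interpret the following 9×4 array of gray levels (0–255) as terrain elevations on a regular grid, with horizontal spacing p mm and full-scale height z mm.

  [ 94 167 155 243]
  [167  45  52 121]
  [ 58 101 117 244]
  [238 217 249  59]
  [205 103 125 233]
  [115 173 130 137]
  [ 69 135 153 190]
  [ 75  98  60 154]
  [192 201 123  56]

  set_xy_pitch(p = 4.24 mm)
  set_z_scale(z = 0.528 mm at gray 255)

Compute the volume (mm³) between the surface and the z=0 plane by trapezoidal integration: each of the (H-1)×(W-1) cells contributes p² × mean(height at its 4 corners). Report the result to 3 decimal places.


height_mm = gray/255 × 0.528; cell vol = 4.24² × mean(4 corners)
unit = 4.24² × 0.528 / (4×255) = 0.00930605 mm³ per gray-sum
row 0: Σ corner-gray over 3 cells = 1463  → 13.6148
row 1: Σ corner-gray over 3 cells = 1220  → 11.3534
row 2: Σ corner-gray over 3 cells = 1967  → 18.3050
row 3: Σ corner-gray over 3 cells = 2123  → 19.7567
row 4: Σ corner-gray over 3 cells = 1752  → 16.3042
row 5: Σ corner-gray over 3 cells = 1693  → 15.7551
row 6: Σ corner-gray over 3 cells = 1380  → 12.8424
row 7: Σ corner-gray over 3 cells = 1441  → 13.4100
Σ rows: total corner-gray = 13039  → 121.3416 mm³

121.342


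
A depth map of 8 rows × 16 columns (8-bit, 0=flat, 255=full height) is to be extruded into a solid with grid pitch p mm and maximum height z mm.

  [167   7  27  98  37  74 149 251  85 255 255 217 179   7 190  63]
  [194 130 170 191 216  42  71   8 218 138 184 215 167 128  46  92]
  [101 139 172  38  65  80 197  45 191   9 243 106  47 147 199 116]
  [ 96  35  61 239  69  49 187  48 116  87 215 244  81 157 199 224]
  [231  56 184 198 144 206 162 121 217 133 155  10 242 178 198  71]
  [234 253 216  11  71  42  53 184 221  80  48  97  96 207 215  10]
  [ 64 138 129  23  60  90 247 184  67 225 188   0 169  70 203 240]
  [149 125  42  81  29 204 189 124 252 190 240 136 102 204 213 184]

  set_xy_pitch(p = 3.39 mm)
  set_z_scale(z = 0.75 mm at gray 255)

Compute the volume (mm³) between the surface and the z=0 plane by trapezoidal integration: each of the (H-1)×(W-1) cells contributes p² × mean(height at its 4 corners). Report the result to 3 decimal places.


height_mm = gray/255 × 0.75; cell vol = 3.39² × mean(4 corners)
unit = 3.39² × 0.75 / (4×255) = 0.00845007 mm³ per gray-sum
row 0: Σ corner-gray over 15 cells = 8026  → 67.8203
row 1: Σ corner-gray over 15 cells = 7707  → 65.1247
row 2: Σ corner-gray over 15 cells = 7467  → 63.0967
row 3: Σ corner-gray over 15 cells = 8604  → 72.7044
row 4: Σ corner-gray over 15 cells = 8542  → 72.1805
row 5: Σ corner-gray over 15 cells = 7722  → 65.2515
row 6: Σ corner-gray over 15 cells = 8485  → 71.6989
Σ rows: total corner-gray = 56553  → 477.8770 mm³

477.877


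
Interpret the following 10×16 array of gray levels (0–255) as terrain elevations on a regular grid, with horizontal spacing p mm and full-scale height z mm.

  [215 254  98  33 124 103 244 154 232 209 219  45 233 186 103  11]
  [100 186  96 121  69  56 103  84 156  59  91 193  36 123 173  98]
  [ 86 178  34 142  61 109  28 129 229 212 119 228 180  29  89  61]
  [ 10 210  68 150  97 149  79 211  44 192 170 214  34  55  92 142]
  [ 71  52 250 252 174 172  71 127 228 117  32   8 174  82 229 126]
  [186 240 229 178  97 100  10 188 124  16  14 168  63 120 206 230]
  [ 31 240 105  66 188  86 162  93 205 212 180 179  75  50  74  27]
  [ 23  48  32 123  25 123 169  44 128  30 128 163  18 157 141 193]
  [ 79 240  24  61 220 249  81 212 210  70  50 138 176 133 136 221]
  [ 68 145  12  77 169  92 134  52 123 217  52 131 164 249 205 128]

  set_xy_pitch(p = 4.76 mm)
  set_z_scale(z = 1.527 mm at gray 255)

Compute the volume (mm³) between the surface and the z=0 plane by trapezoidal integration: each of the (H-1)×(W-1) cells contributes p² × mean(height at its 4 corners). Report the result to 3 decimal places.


height_mm = gray/255 × 1.527; cell vol = 4.76² × mean(4 corners)
unit = 4.76² × 1.527 / (4×255) = 0.0339198 mm³ per gray-sum
row 0: Σ corner-gray over 15 cells = 7990  → 271.0189
row 1: Σ corner-gray over 15 cells = 6971  → 236.4546
row 2: Σ corner-gray over 15 cells = 7363  → 249.7512
row 3: Σ corner-gray over 15 cells = 7815  → 265.0829
row 4: Σ corner-gray over 15 cells = 8055  → 273.2237
row 5: Σ corner-gray over 15 cells = 7810  → 264.9133
row 6: Σ corner-gray over 15 cells = 6762  → 229.3654
row 7: Σ corner-gray over 15 cells = 7174  → 243.3404
row 8: Σ corner-gray over 15 cells = 8140  → 276.1068
Σ rows: total corner-gray = 68080  → 2309.2573 mm³

2309.257


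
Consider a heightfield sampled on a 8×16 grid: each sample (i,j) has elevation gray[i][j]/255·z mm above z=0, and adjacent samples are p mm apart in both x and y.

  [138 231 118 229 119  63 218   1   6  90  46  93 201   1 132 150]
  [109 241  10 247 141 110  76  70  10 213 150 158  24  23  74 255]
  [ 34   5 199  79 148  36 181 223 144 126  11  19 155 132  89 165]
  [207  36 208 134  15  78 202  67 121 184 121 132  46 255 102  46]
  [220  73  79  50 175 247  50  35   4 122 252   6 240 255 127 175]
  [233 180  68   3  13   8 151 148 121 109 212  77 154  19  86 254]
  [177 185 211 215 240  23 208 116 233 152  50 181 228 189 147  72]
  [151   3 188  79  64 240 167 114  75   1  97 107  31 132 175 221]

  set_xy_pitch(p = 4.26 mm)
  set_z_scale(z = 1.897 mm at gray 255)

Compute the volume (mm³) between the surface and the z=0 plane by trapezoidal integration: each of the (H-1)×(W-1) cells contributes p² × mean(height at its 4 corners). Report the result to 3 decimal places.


1739.660

height_mm = gray/255 × 1.897; cell vol = 4.26² × mean(4 corners)
unit = 4.26² × 1.897 / (4×255) = 0.033751 mm³ per gray-sum
row 0: Σ corner-gray over 15 cells = 6842  → 230.9242
row 1: Σ corner-gray over 15 cells = 6751  → 227.8529
row 2: Σ corner-gray over 15 cells = 6948  → 234.5018
row 3: Σ corner-gray over 15 cells = 7480  → 252.4573
row 4: Σ corner-gray over 15 cells = 7010  → 236.5944
row 5: Σ corner-gray over 15 cells = 8190  → 276.4205
row 6: Σ corner-gray over 15 cells = 8323  → 280.9094
Σ rows: total corner-gray = 51544  → 1739.6604 mm³


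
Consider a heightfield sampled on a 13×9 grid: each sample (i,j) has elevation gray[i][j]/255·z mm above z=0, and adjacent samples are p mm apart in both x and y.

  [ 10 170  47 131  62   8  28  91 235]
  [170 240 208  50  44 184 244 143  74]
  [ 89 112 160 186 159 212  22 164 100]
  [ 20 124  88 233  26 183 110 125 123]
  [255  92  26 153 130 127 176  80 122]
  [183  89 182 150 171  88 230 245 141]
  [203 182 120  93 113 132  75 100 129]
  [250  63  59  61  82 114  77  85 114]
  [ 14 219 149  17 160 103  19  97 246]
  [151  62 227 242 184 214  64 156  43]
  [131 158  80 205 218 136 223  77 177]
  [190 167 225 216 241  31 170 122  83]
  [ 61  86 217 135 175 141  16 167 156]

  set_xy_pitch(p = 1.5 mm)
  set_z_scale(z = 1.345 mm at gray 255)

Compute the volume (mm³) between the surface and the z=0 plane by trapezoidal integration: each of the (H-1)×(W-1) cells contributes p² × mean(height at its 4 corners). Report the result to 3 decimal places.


152.505

height_mm = gray/255 × 1.345; cell vol = 1.5² × mean(4 corners)
unit = 1.5² × 1.345 / (4×255) = 0.00296691 mm³ per gray-sum
row 0: Σ corner-gray over 8 cells = 3789  → 11.2416
row 1: Σ corner-gray over 8 cells = 4689  → 13.9118
row 2: Σ corner-gray over 8 cells = 4140  → 12.2830
row 3: Σ corner-gray over 8 cells = 3866  → 11.4701
row 4: Σ corner-gray over 8 cells = 4579  → 13.5855
row 5: Σ corner-gray over 8 cells = 4596  → 13.6359
row 6: Σ corner-gray over 8 cells = 3408  → 10.1112
row 7: Σ corner-gray over 8 cells = 3234  → 9.5950
row 8: Σ corner-gray over 8 cells = 4280  → 12.6984
row 9: Σ corner-gray over 8 cells = 4994  → 14.8168
row 10: Σ corner-gray over 8 cells = 5119  → 15.1876
row 11: Σ corner-gray over 8 cells = 4708  → 13.9682
Σ rows: total corner-gray = 51402  → 152.5052 mm³


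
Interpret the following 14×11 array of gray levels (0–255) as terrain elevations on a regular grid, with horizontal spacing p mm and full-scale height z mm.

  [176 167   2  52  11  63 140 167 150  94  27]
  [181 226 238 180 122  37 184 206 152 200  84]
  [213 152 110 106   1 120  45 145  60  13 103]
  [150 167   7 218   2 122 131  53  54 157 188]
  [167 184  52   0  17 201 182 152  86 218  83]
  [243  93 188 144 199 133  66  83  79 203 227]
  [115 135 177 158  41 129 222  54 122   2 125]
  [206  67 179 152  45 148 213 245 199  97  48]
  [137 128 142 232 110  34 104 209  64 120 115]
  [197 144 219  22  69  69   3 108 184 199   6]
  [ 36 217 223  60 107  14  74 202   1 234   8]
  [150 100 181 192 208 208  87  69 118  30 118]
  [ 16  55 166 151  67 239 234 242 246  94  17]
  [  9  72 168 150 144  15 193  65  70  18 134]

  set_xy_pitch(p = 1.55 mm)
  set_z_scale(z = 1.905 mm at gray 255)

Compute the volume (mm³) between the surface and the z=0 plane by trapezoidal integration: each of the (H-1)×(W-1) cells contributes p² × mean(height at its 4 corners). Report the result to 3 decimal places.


height_mm = gray/255 × 1.905; cell vol = 1.55² × mean(4 corners)
unit = 1.55² × 1.905 / (4×255) = 0.00448702 mm³ per gray-sum
row 0: Σ corner-gray over 10 cells = 5250  → 23.5569
row 1: Σ corner-gray over 10 cells = 5175  → 23.2203
row 2: Σ corner-gray over 10 cells = 3980  → 17.8583
row 3: Σ corner-gray over 10 cells = 4594  → 20.6134
row 4: Σ corner-gray over 10 cells = 5280  → 23.6915
row 5: Σ corner-gray over 10 cells = 5166  → 23.1800
row 6: Σ corner-gray over 10 cells = 5264  → 23.6197
row 7: Σ corner-gray over 10 cells = 5482  → 24.5979
row 8: Σ corner-gray over 10 cells = 4775  → 21.4255
row 9: Σ corner-gray over 10 cells = 4545  → 20.3935
row 10: Σ corner-gray over 10 cells = 4962  → 22.2646
row 11: Σ corner-gray over 10 cells = 5675  → 25.4639
row 12: Σ corner-gray over 10 cells = 4954  → 22.2287
Σ rows: total corner-gray = 65102  → 292.1141 mm³

292.114
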